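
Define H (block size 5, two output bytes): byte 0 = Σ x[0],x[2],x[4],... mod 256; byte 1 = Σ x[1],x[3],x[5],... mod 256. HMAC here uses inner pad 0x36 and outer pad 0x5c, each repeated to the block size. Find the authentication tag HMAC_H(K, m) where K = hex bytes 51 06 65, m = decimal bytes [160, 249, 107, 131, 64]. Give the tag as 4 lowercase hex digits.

Key hex bytes 51 06 65 is 3 bytes ≤ B = 5; zero-pad to 5 bytes: K' = 51 06 65 00 00.
K' ⊕ ipad = 67 30 53 36 36.  K' ⊕ opad = 0d 5a 39 5c 5c.
Inner input = (K'⊕ipad) ∥ m = 67 30 53 36 36 ∥ a0 f9 6b 83 40.
Inner hash: even-index sum = 620 mod 256 = 108; odd-index sum = 433 mod 256 = 177 → 6c b1.
Outer input = (K'⊕opad) ∥ inner = 0d 5a 39 5c 5c ∥ 6c b1.
Outer hash (tag): even-index sum = 339 mod 256 = 83; odd-index sum = 290 mod 256 = 34 → 53 22.

5322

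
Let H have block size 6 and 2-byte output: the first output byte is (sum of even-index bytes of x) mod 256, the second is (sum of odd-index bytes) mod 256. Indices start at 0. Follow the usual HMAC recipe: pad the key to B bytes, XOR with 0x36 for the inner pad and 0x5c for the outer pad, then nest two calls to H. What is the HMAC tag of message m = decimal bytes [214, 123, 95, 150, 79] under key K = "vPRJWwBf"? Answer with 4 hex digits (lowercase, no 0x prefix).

3ca1

Key "vPRJWwBf" = 76 50 52 4a 57 77 42 66 is 8 bytes > B = 6, so hash it first: H(key) = 61 77, then zero-pad to 6 bytes: K' = 61 77 00 00 00 00.
K' ⊕ ipad = 57 41 36 36 36 36.  K' ⊕ opad = 3d 2b 5c 5c 5c 5c.
Inner input = (K'⊕ipad) ∥ m = 57 41 36 36 36 36 ∥ d6 7b 5f 96 4f.
Inner hash: even-index sum = 583 mod 256 = 71; odd-index sum = 446 mod 256 = 190 → 47 be.
Outer input = (K'⊕opad) ∥ inner = 3d 2b 5c 5c 5c 5c ∥ 47 be.
Outer hash (tag): even-index sum = 316 mod 256 = 60; odd-index sum = 417 mod 256 = 161 → 3c a1.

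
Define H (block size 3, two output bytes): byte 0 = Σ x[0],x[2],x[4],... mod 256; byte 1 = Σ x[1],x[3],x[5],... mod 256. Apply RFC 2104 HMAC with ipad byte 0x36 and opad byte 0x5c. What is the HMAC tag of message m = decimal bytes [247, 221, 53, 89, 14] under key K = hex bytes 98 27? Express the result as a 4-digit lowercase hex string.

6b95

Key hex bytes 98 27 is 2 bytes ≤ B = 3; zero-pad to 3 bytes: K' = 98 27 00.
K' ⊕ ipad = ae 11 36.  K' ⊕ opad = c4 7b 5c.
Inner input = (K'⊕ipad) ∥ m = ae 11 36 ∥ f7 dd 35 59 0e.
Inner hash: even-index sum = 538 mod 256 = 26; odd-index sum = 331 mod 256 = 75 → 1a 4b.
Outer input = (K'⊕opad) ∥ inner = c4 7b 5c ∥ 1a 4b.
Outer hash (tag): even-index sum = 363 mod 256 = 107; odd-index sum = 149 mod 256 = 149 → 6b 95.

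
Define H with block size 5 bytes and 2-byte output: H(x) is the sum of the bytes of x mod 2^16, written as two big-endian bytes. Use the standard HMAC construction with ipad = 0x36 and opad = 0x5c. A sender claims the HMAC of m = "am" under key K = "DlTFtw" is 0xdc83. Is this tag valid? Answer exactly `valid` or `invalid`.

invalid

Key "DlTFtw" = 44 6c 54 46 74 77 is 6 bytes > B = 5, so hash it first: H(key) = 02 35, then zero-pad to 5 bytes: K' = 02 35 00 00 00.
K' ⊕ ipad = 34 03 36 36 36; K' ⊕ opad = 5e 69 5c 5c 5c.
Inner hash: sum = 52+3+54+54+54+97+109 = 423 → 01 a7.
Outer hash (recomputed tag): sum = 94+105+92+92+92+1+167 = 643 → 02 83.
Recomputed tag = 0283; claimed = dc83 → mismatch.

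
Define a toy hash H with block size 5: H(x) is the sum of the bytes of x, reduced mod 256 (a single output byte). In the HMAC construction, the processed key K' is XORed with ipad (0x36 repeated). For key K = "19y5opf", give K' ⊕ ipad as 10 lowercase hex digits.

Key "19y5opf" = 31 39 79 35 6f 70 66 is 7 bytes > B = 5, so hash it first: H(key) = 5d, then zero-pad to 5 bytes: K' = 5d 00 00 00 00.
XOR each byte with 0x36: 5d⊕36=6b, 00⊕36=36, 00⊕36=36, 00⊕36=36, 00⊕36=36.

6b36363636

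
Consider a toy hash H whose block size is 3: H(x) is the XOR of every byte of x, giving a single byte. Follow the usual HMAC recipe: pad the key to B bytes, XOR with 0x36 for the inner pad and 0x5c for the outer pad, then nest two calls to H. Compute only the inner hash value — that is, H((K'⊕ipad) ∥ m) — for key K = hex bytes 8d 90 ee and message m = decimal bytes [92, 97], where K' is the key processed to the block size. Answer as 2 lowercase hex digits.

Key hex bytes 8d 90 ee is exactly B = 3 bytes: K' = 8d 90 ee.
K' ⊕ ipad = bb a6 d8.
Inner input = bb a6 d8 ∥ 5c 61.
Inner hash: XOR bb⊕a6⊕d8⊕5c⊕61 = f8.

f8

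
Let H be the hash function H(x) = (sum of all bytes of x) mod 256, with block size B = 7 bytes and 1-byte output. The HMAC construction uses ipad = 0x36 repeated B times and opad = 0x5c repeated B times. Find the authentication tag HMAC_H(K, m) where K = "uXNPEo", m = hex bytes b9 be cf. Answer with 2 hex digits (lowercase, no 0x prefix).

Key "uXNPEo" = 75 58 4e 50 45 6f is 6 bytes ≤ B = 7; zero-pad to 7 bytes: K' = 75 58 4e 50 45 6f 00.
K' ⊕ ipad = 43 6e 78 66 73 59 36.  K' ⊕ opad = 29 04 12 0c 19 33 5c.
Inner input = (K'⊕ipad) ∥ m = 43 6e 78 66 73 59 36 ∥ b9 be cf.
Inner hash: sum = 67+110+120+102+115+89+54+185+190+207 = 1239; mod 256 = 215 → d7.
Outer input = (K'⊕opad) ∥ inner = 29 04 12 0c 19 33 5c ∥ d7.
Outer hash (tag): sum = 41+4+18+12+25+51+92+215 = 458; mod 256 = 202 → ca.

ca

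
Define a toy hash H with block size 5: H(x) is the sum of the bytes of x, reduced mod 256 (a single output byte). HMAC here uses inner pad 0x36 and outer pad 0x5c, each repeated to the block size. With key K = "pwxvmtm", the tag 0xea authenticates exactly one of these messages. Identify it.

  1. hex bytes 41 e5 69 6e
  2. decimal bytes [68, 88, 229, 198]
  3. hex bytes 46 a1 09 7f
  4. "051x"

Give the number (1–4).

4

Key "pwxvmtm" = 70 77 78 76 6d 74 6d is 7 bytes > B = 5, so hash it first: H(key) = 23, then zero-pad to 5 bytes: K' = 23 00 00 00 00.
K' ⊕ ipad = 15 36 36 36 36; K' ⊕ opad = 7f 5c 5c 5c 5c.
m1: inner = H(15 36 36 36 36 41 e5 69 6e) = ea; tag = H(7f 5c 5c 5c 5c ea) = d9
m2: inner = H(15 36 36 36 36 44 58 e5 c6) = 34; tag = H(7f 5c 5c 5c 5c 34) = 23
m3: inner = H(15 36 36 36 36 46 a1 09 7f) = 5c; tag = H(7f 5c 5c 5c 5c 5c) = 4b
m4: inner = H(15 36 36 36 36 30 35 31 78) = fb; tag = H(7f 5c 5c 5c 5c fb) = ea ← matches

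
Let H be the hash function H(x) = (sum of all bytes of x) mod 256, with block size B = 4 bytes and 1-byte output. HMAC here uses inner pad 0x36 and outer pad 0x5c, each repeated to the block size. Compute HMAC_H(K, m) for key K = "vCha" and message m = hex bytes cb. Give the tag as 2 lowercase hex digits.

ef

Key "vCha" = 76 43 68 61 is exactly B = 4 bytes: K' = 76 43 68 61.
K' ⊕ ipad = 40 75 5e 57.  K' ⊕ opad = 2a 1f 34 3d.
Inner input = (K'⊕ipad) ∥ m = 40 75 5e 57 ∥ cb.
Inner hash: sum = 64+117+94+87+203 = 565; mod 256 = 53 → 35.
Outer input = (K'⊕opad) ∥ inner = 2a 1f 34 3d ∥ 35.
Outer hash (tag): sum = 42+31+52+61+53 = 239 → ef.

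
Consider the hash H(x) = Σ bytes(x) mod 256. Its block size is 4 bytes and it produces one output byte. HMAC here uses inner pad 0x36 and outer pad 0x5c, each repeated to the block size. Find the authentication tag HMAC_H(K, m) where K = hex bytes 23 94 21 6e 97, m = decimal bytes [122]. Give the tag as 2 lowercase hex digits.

9c

Key hex bytes 23 94 21 6e 97 is 5 bytes > B = 4, so hash it first: H(key) = dd, then zero-pad to 4 bytes: K' = dd 00 00 00.
K' ⊕ ipad = eb 36 36 36.  K' ⊕ opad = 81 5c 5c 5c.
Inner input = (K'⊕ipad) ∥ m = eb 36 36 36 ∥ 7a.
Inner hash: sum = 235+54+54+54+122 = 519; mod 256 = 7 → 07.
Outer input = (K'⊕opad) ∥ inner = 81 5c 5c 5c ∥ 07.
Outer hash (tag): sum = 129+92+92+92+7 = 412; mod 256 = 156 → 9c.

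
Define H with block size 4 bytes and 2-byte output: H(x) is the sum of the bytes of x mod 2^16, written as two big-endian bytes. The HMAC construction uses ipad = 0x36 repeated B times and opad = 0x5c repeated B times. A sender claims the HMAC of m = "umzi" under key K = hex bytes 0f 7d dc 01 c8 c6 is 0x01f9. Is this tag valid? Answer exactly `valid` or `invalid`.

invalid

Key hex bytes 0f 7d dc 01 c8 c6 is 6 bytes > B = 4, so hash it first: H(key) = 02 f7, then zero-pad to 4 bytes: K' = 02 f7 00 00.
K' ⊕ ipad = 34 c1 36 36; K' ⊕ opad = 5e ab 5c 5c.
Inner hash: sum = 52+193+54+54+117+109+122+105 = 806 → 03 26.
Outer hash (recomputed tag): sum = 94+171+92+92+3+38 = 490 → 01 ea.
Recomputed tag = 01ea; claimed = 01f9 → mismatch.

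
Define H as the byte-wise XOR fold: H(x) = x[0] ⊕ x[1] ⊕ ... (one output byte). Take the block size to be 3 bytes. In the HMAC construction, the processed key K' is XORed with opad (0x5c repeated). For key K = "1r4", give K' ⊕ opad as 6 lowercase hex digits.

Key "1r4" = 31 72 34 is exactly B = 3 bytes: K' = 31 72 34.
XOR each byte with 0x5c: 31⊕5c=6d, 72⊕5c=2e, 34⊕5c=68.

6d2e68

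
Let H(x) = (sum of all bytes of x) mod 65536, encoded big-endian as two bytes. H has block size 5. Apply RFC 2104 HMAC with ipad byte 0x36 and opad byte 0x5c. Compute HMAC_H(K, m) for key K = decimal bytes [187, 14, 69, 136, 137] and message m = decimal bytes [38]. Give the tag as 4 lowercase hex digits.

Key decimal bytes [187, 14, 69, 136, 137] = bb 0e 45 88 89 is exactly B = 5 bytes: K' = bb 0e 45 88 89.
K' ⊕ ipad = 8d 38 73 be bf.  K' ⊕ opad = e7 52 19 d4 d5.
Inner input = (K'⊕ipad) ∥ m = 8d 38 73 be bf ∥ 26.
Inner hash: sum = 141+56+115+190+191+38 = 731 → 02 db.
Outer input = (K'⊕opad) ∥ inner = e7 52 19 d4 d5 ∥ 02 db.
Outer hash (tag): sum = 231+82+25+212+213+2+219 = 984 → 03 d8.

03d8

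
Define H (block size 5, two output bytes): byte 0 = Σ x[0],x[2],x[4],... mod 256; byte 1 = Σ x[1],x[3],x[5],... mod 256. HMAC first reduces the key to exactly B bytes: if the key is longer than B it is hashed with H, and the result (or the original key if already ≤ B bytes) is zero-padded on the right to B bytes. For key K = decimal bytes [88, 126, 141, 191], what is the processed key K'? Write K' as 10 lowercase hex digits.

Key decimal bytes [88, 126, 141, 191] = 58 7e 8d bf is 4 bytes ≤ B = 5; zero-pad to 5 bytes: K' = 58 7e 8d bf 00.

587e8dbf00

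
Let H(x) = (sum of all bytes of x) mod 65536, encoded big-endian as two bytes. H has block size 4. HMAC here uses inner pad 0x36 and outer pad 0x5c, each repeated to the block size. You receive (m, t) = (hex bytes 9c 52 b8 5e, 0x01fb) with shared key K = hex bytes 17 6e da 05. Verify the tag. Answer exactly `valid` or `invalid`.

Key hex bytes 17 6e da 05 is exactly B = 4 bytes: K' = 17 6e da 05.
K' ⊕ ipad = 21 58 ec 33; K' ⊕ opad = 4b 32 86 59.
Inner hash: sum = 33+88+236+51+156+82+184+94 = 924 → 03 9c.
Outer hash (recomputed tag): sum = 75+50+134+89+3+156 = 507 → 01 fb.
Recomputed tag = 01fb; claimed = 01fb → match.

valid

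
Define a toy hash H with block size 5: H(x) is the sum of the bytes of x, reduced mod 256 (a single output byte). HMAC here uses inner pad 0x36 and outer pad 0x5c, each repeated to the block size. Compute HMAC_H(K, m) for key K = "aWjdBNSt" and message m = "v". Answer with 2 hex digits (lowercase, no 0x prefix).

Key "aWjdBNSt" = 61 57 6a 64 42 4e 53 74 is 8 bytes > B = 5, so hash it first: H(key) = dd, then zero-pad to 5 bytes: K' = dd 00 00 00 00.
K' ⊕ ipad = eb 36 36 36 36.  K' ⊕ opad = 81 5c 5c 5c 5c.
Inner input = (K'⊕ipad) ∥ m = eb 36 36 36 36 ∥ 76.
Inner hash: sum = 235+54+54+54+54+118 = 569; mod 256 = 57 → 39.
Outer input = (K'⊕opad) ∥ inner = 81 5c 5c 5c 5c ∥ 39.
Outer hash (tag): sum = 129+92+92+92+92+57 = 554; mod 256 = 42 → 2a.

2a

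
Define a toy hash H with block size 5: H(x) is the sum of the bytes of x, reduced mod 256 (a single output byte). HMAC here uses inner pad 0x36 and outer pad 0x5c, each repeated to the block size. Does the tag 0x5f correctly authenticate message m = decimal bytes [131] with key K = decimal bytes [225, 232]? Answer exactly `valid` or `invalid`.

Key decimal bytes [225, 232] = e1 e8 is 2 bytes ≤ B = 5; zero-pad to 5 bytes: K' = e1 e8 00 00 00.
K' ⊕ ipad = d7 de 36 36 36; K' ⊕ opad = bd b4 5c 5c 5c.
Inner hash: sum = 215+222+54+54+54+131 = 730; mod 256 = 218 → da.
Outer hash (recomputed tag): sum = 189+180+92+92+92+218 = 863; mod 256 = 95 → 5f.
Recomputed tag = 5f; claimed = 5f → match.

valid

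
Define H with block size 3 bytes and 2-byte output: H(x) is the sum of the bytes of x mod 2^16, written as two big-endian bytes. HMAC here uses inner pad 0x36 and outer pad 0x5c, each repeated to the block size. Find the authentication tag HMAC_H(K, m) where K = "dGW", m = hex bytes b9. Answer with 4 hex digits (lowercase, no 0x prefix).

013c

Key "dGW" = 64 47 57 is exactly B = 3 bytes: K' = 64 47 57.
K' ⊕ ipad = 52 71 61.  K' ⊕ opad = 38 1b 0b.
Inner input = (K'⊕ipad) ∥ m = 52 71 61 ∥ b9.
Inner hash: sum = 82+113+97+185 = 477 → 01 dd.
Outer input = (K'⊕opad) ∥ inner = 38 1b 0b ∥ 01 dd.
Outer hash (tag): sum = 56+27+11+1+221 = 316 → 01 3c.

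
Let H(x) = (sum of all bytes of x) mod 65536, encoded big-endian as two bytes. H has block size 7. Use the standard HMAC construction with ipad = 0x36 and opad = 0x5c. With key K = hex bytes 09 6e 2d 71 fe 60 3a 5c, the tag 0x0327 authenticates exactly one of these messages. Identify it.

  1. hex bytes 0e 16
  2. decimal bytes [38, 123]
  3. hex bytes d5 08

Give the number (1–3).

Key hex bytes 09 6e 2d 71 fe 60 3a 5c is 8 bytes > B = 7, so hash it first: H(key) = 03 09, then zero-pad to 7 bytes: K' = 03 09 00 00 00 00 00.
K' ⊕ ipad = 35 3f 36 36 36 36 36; K' ⊕ opad = 5f 55 5c 5c 5c 5c 5c.
m1: inner = H(35 3f 36 36 36 36 36 0e 16) = 01 a6; tag = H(5f 55 5c 5c 5c 5c 5c 01 a6) = 0327 ← matches
m2: inner = H(35 3f 36 36 36 36 36 26 7b) = 02 23; tag = H(5f 55 5c 5c 5c 5c 5c 02 23) = 02a5
m3: inner = H(35 3f 36 36 36 36 36 d5 08) = 02 5f; tag = H(5f 55 5c 5c 5c 5c 5c 02 5f) = 02e1

1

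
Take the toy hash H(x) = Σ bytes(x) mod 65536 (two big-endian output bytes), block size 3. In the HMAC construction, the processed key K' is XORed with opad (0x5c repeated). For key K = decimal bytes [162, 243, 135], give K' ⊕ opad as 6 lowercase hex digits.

feafdb

Key decimal bytes [162, 243, 135] = a2 f3 87 is exactly B = 3 bytes: K' = a2 f3 87.
XOR each byte with 0x5c: a2⊕5c=fe, f3⊕5c=af, 87⊕5c=db.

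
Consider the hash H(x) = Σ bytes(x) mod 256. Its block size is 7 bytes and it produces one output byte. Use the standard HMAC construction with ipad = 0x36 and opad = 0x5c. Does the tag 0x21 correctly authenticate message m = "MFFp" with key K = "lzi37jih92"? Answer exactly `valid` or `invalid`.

Key "lzi37jih92" = 6c 7a 69 33 37 6a 69 68 39 32 is 10 bytes > B = 7, so hash it first: H(key) = 5f, then zero-pad to 7 bytes: K' = 5f 00 00 00 00 00 00.
K' ⊕ ipad = 69 36 36 36 36 36 36; K' ⊕ opad = 03 5c 5c 5c 5c 5c 5c.
Inner hash: sum = 105+54+54+54+54+54+54+77+70+70+112 = 758; mod 256 = 246 → f6.
Outer hash (recomputed tag): sum = 3+92+92+92+92+92+92+246 = 801; mod 256 = 33 → 21.
Recomputed tag = 21; claimed = 21 → match.

valid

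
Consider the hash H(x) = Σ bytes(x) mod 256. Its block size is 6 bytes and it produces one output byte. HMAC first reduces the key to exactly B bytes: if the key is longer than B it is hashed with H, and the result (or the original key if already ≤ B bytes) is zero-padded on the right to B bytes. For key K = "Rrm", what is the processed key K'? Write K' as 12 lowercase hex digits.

52726d000000

Key "Rrm" = 52 72 6d is 3 bytes ≤ B = 6; zero-pad to 6 bytes: K' = 52 72 6d 00 00 00.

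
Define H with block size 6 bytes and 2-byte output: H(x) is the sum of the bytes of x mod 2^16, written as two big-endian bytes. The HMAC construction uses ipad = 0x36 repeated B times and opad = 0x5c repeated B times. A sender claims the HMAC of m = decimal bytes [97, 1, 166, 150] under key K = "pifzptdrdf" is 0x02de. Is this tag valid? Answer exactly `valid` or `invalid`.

Key "pifzptdrdf" = 70 69 66 7a 70 74 64 72 64 66 is 10 bytes > B = 6, so hash it first: H(key) = 04 3d, then zero-pad to 6 bytes: K' = 04 3d 00 00 00 00.
K' ⊕ ipad = 32 0b 36 36 36 36; K' ⊕ opad = 58 61 5c 5c 5c 5c.
Inner hash: sum = 50+11+54+54+54+54+97+1+166+150 = 691 → 02 b3.
Outer hash (recomputed tag): sum = 88+97+92+92+92+92+2+179 = 734 → 02 de.
Recomputed tag = 02de; claimed = 02de → match.

valid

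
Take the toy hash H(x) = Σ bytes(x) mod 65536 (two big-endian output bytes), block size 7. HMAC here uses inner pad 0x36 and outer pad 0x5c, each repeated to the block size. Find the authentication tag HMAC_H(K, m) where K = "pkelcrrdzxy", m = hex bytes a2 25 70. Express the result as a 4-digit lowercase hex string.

0330

Key "pkelcrrdzxy" = 70 6b 65 6c 63 72 72 64 7a 78 79 is 11 bytes > B = 7, so hash it first: H(key) = 04 c2, then zero-pad to 7 bytes: K' = 04 c2 00 00 00 00 00.
K' ⊕ ipad = 32 f4 36 36 36 36 36.  K' ⊕ opad = 58 9e 5c 5c 5c 5c 5c.
Inner input = (K'⊕ipad) ∥ m = 32 f4 36 36 36 36 36 ∥ a2 25 70.
Inner hash: sum = 50+244+54+54+54+54+54+162+37+112 = 875 → 03 6b.
Outer input = (K'⊕opad) ∥ inner = 58 9e 5c 5c 5c 5c 5c ∥ 03 6b.
Outer hash (tag): sum = 88+158+92+92+92+92+92+3+107 = 816 → 03 30.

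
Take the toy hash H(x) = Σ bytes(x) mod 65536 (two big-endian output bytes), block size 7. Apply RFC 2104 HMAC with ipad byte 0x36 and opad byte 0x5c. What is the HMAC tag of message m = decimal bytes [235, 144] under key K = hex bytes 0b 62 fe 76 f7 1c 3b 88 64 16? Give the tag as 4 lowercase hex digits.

Key hex bytes 0b 62 fe 76 f7 1c 3b 88 64 16 is 10 bytes > B = 7, so hash it first: H(key) = 04 31, then zero-pad to 7 bytes: K' = 04 31 00 00 00 00 00.
K' ⊕ ipad = 32 07 36 36 36 36 36.  K' ⊕ opad = 58 6d 5c 5c 5c 5c 5c.
Inner input = (K'⊕ipad) ∥ m = 32 07 36 36 36 36 36 ∥ eb 90.
Inner hash: sum = 50+7+54+54+54+54+54+235+144 = 706 → 02 c2.
Outer input = (K'⊕opad) ∥ inner = 58 6d 5c 5c 5c 5c 5c ∥ 02 c2.
Outer hash (tag): sum = 88+109+92+92+92+92+92+2+194 = 853 → 03 55.

0355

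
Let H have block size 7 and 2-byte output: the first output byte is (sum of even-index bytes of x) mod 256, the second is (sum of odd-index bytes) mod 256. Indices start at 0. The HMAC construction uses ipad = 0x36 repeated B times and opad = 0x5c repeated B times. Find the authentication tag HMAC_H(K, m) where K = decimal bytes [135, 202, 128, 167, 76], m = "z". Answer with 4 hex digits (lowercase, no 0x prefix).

6004

Key decimal bytes [135, 202, 128, 167, 76] = 87 ca 80 a7 4c is 5 bytes ≤ B = 7; zero-pad to 7 bytes: K' = 87 ca 80 a7 4c 00 00.
K' ⊕ ipad = b1 fc b6 91 7a 36 36.  K' ⊕ opad = db 96 dc fb 10 5c 5c.
Inner input = (K'⊕ipad) ∥ m = b1 fc b6 91 7a 36 36 ∥ 7a.
Inner hash: even-index sum = 535 mod 256 = 23; odd-index sum = 573 mod 256 = 61 → 17 3d.
Outer input = (K'⊕opad) ∥ inner = db 96 dc fb 10 5c 5c ∥ 17 3d.
Outer hash (tag): even-index sum = 608 mod 256 = 96; odd-index sum = 516 mod 256 = 4 → 60 04.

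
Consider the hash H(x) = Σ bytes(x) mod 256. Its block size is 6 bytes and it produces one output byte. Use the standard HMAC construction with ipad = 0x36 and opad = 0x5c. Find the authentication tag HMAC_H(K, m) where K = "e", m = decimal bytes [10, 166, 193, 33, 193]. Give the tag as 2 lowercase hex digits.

b9

Key "e" = 65 is 1 byte ≤ B = 6; zero-pad to 6 bytes: K' = 65 00 00 00 00 00.
K' ⊕ ipad = 53 36 36 36 36 36.  K' ⊕ opad = 39 5c 5c 5c 5c 5c.
Inner input = (K'⊕ipad) ∥ m = 53 36 36 36 36 36 ∥ 0a a6 c1 21 c1.
Inner hash: sum = 83+54+54+54+54+54+10+166+193+33+193 = 948; mod 256 = 180 → b4.
Outer input = (K'⊕opad) ∥ inner = 39 5c 5c 5c 5c 5c ∥ b4.
Outer hash (tag): sum = 57+92+92+92+92+92+180 = 697; mod 256 = 185 → b9.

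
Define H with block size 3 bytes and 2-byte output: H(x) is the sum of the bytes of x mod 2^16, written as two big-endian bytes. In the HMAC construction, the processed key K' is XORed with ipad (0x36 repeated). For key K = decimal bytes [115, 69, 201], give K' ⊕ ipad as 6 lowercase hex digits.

Key decimal bytes [115, 69, 201] = 73 45 c9 is exactly B = 3 bytes: K' = 73 45 c9.
XOR each byte with 0x36: 73⊕36=45, 45⊕36=73, c9⊕36=ff.

4573ff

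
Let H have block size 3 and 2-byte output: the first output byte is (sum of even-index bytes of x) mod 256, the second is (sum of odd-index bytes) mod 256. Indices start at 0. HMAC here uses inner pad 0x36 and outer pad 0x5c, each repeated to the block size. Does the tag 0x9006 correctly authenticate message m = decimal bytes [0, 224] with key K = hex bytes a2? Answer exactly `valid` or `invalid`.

valid

Key hex bytes a2 is 1 byte ≤ B = 3; zero-pad to 3 bytes: K' = a2 00 00.
K' ⊕ ipad = 94 36 36; K' ⊕ opad = fe 5c 5c.
Inner hash: even-index sum = 426 mod 256 = 170; odd-index sum = 54 mod 256 = 54 → aa 36.
Outer hash (recomputed tag): even-index sum = 400 mod 256 = 144; odd-index sum = 262 mod 256 = 6 → 90 06.
Recomputed tag = 9006; claimed = 9006 → match.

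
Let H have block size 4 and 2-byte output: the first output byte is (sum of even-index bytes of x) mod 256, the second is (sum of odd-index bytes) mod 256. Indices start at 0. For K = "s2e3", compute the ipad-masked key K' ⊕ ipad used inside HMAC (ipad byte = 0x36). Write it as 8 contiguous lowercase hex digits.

45045305

Key "s2e3" = 73 32 65 33 is exactly B = 4 bytes: K' = 73 32 65 33.
XOR each byte with 0x36: 73⊕36=45, 32⊕36=04, 65⊕36=53, 33⊕36=05.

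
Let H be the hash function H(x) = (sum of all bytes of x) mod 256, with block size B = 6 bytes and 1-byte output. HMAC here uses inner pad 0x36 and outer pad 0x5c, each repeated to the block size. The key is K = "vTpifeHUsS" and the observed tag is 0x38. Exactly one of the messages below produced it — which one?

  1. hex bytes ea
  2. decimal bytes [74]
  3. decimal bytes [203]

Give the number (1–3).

1

Key "vTpifeHUsS" = 76 54 70 69 66 65 48 55 73 53 is 10 bytes > B = 6, so hash it first: H(key) = d1, then zero-pad to 6 bytes: K' = d1 00 00 00 00 00.
K' ⊕ ipad = e7 36 36 36 36 36; K' ⊕ opad = 8d 5c 5c 5c 5c 5c.
m1: inner = H(e7 36 36 36 36 36 ea) = df; tag = H(8d 5c 5c 5c 5c 5c df) = 38 ← matches
m2: inner = H(e7 36 36 36 36 36 4a) = 3f; tag = H(8d 5c 5c 5c 5c 5c 3f) = 98
m3: inner = H(e7 36 36 36 36 36 cb) = c0; tag = H(8d 5c 5c 5c 5c 5c c0) = 19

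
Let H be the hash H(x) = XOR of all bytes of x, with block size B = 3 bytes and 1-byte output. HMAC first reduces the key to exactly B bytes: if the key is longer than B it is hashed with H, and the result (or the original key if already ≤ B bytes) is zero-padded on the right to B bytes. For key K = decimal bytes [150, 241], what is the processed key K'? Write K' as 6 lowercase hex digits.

96f100

Key decimal bytes [150, 241] = 96 f1 is 2 bytes ≤ B = 3; zero-pad to 3 bytes: K' = 96 f1 00.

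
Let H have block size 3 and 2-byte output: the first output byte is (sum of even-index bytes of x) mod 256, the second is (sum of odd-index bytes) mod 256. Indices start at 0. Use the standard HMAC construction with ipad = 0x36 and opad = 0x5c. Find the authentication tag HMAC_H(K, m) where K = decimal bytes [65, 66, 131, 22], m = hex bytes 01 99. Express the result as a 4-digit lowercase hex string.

Key decimal bytes [65, 66, 131, 22] = 41 42 83 16 is 4 bytes > B = 3, so hash it first: H(key) = c4 58, then zero-pad to 3 bytes: K' = c4 58 00.
K' ⊕ ipad = f2 6e 36.  K' ⊕ opad = 98 04 5c.
Inner input = (K'⊕ipad) ∥ m = f2 6e 36 ∥ 01 99.
Inner hash: even-index sum = 449 mod 256 = 193; odd-index sum = 111 mod 256 = 111 → c1 6f.
Outer input = (K'⊕opad) ∥ inner = 98 04 5c ∥ c1 6f.
Outer hash (tag): even-index sum = 355 mod 256 = 99; odd-index sum = 197 mod 256 = 197 → 63 c5.

63c5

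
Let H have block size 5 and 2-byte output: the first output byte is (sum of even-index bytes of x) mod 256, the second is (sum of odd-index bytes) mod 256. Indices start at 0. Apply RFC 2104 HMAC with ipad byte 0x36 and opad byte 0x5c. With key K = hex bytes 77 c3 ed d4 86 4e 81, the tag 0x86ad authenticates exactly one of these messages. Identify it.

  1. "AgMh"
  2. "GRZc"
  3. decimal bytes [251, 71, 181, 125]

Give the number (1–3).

Key hex bytes 77 c3 ed d4 86 4e 81 is 7 bytes > B = 5, so hash it first: H(key) = 6b e5, then zero-pad to 5 bytes: K' = 6b e5 00 00 00.
K' ⊕ ipad = 5d d3 36 36 36; K' ⊕ opad = 37 b9 5c 5c 5c.
m1: inner = H(5d d3 36 36 36 41 67 4d 68) = 98 97; tag = H(37 b9 5c 5c 5c 98 97) = 86ad ← matches
m2: inner = H(5d d3 36 36 36 47 52 5a 63) = 7e aa; tag = H(37 b9 5c 5c 5c 7e aa) = 9993
m3: inner = H(5d d3 36 36 36 fb 47 b5 7d) = 8d b9; tag = H(37 b9 5c 5c 5c 8d b9) = a8a2

1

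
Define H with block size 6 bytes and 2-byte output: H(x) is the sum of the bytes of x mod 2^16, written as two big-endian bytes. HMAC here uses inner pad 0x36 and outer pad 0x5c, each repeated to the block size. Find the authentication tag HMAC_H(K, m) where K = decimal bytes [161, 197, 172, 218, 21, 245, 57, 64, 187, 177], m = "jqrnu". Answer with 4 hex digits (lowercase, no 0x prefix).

027c

Key decimal bytes [161, 197, 172, 218, 21, 245, 57, 64, 187, 177] = a1 c5 ac da 15 f5 39 40 bb b1 is 10 bytes > B = 6, so hash it first: H(key) = 05 db, then zero-pad to 6 bytes: K' = 05 db 00 00 00 00.
K' ⊕ ipad = 33 ed 36 36 36 36.  K' ⊕ opad = 59 87 5c 5c 5c 5c.
Inner input = (K'⊕ipad) ∥ m = 33 ed 36 36 36 36 ∥ 6a 71 72 6e 75.
Inner hash: sum = 51+237+54+54+54+54+106+113+114+110+117 = 1064 → 04 28.
Outer input = (K'⊕opad) ∥ inner = 59 87 5c 5c 5c 5c ∥ 04 28.
Outer hash (tag): sum = 89+135+92+92+92+92+4+40 = 636 → 02 7c.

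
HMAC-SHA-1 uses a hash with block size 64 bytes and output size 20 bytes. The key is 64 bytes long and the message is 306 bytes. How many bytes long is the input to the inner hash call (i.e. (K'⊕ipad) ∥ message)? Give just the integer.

Key is 64 ≤ 64 bytes, zero-padded: |K'| = 64.
Inner input = (K'⊕ipad) ∥ m → 64 + 306 = 370 bytes.

370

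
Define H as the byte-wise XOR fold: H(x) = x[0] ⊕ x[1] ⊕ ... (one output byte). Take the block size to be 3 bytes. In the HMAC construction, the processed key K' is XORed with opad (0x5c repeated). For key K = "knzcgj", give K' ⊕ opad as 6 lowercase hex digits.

Key "knzcgj" = 6b 6e 7a 63 67 6a is 6 bytes > B = 3, so hash it first: H(key) = 11, then zero-pad to 3 bytes: K' = 11 00 00.
XOR each byte with 0x5c: 11⊕5c=4d, 00⊕5c=5c, 00⊕5c=5c.

4d5c5c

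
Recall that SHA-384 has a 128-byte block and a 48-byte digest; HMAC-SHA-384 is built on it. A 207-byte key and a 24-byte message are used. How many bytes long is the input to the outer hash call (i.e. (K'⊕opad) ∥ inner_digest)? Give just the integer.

176

Key is 207 > 128 bytes, so it is hashed to 48 bytes then zero-padded to 128: |K'| = 128.
Outer input = (K'⊕opad) ∥ H(inner) → 128 + 48 = 176 bytes.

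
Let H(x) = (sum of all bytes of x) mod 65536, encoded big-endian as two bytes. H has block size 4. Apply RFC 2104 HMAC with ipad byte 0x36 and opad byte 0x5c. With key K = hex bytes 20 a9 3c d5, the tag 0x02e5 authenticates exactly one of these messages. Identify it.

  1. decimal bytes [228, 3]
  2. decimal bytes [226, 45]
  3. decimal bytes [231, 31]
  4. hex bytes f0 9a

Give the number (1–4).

1

Key hex bytes 20 a9 3c d5 is exactly B = 4 bytes: K' = 20 a9 3c d5.
K' ⊕ ipad = 16 9f 0a e3; K' ⊕ opad = 7c f5 60 89.
m1: inner = H(16 9f 0a e3 e4 03) = 02 89; tag = H(7c f5 60 89 02 89) = 02e5 ← matches
m2: inner = H(16 9f 0a e3 e2 2d) = 02 b1; tag = H(7c f5 60 89 02 b1) = 030d
m3: inner = H(16 9f 0a e3 e7 1f) = 02 a8; tag = H(7c f5 60 89 02 a8) = 0304
m4: inner = H(16 9f 0a e3 f0 9a) = 03 2c; tag = H(7c f5 60 89 03 2c) = 0289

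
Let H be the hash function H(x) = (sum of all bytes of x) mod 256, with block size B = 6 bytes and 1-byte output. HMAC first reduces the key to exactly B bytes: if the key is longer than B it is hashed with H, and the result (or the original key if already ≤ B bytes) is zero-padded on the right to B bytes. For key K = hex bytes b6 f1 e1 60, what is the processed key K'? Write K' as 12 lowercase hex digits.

b6f1e1600000

Key hex bytes b6 f1 e1 60 is 4 bytes ≤ B = 6; zero-pad to 6 bytes: K' = b6 f1 e1 60 00 00.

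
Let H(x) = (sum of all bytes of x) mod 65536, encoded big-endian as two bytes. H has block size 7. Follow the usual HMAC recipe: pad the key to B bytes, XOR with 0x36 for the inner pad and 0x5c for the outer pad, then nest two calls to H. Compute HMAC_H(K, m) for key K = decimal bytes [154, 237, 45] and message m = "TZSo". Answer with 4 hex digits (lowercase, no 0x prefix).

Key decimal bytes [154, 237, 45] = 9a ed 2d is 3 bytes ≤ B = 7; zero-pad to 7 bytes: K' = 9a ed 2d 00 00 00 00.
K' ⊕ ipad = ac db 1b 36 36 36 36.  K' ⊕ opad = c6 b1 71 5c 5c 5c 5c.
Inner input = (K'⊕ipad) ∥ m = ac db 1b 36 36 36 36 ∥ 54 5a 53 6f.
Inner hash: sum = 172+219+27+54+54+54+54+84+90+83+111 = 1002 → 03 ea.
Outer input = (K'⊕opad) ∥ inner = c6 b1 71 5c 5c 5c 5c ∥ 03 ea.
Outer hash (tag): sum = 198+177+113+92+92+92+92+3+234 = 1093 → 04 45.

0445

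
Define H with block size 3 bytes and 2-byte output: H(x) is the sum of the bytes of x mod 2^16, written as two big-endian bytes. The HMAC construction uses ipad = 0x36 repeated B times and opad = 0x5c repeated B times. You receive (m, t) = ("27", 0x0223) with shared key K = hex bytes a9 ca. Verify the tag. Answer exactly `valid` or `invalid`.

valid

Key hex bytes a9 ca is 2 bytes ≤ B = 3; zero-pad to 3 bytes: K' = a9 ca 00.
K' ⊕ ipad = 9f fc 36; K' ⊕ opad = f5 96 5c.
Inner hash: sum = 159+252+54+50+55 = 570 → 02 3a.
Outer hash (recomputed tag): sum = 245+150+92+2+58 = 547 → 02 23.
Recomputed tag = 0223; claimed = 0223 → match.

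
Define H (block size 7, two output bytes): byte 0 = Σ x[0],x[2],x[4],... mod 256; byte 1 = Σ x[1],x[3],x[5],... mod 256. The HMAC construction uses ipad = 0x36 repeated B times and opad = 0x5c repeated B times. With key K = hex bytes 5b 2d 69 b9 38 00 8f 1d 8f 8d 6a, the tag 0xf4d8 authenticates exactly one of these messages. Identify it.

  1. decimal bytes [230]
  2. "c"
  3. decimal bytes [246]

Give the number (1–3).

3

Key hex bytes 5b 2d 69 b9 38 00 8f 1d 8f 8d 6a is 11 bytes > B = 7, so hash it first: H(key) = 84 90, then zero-pad to 7 bytes: K' = 84 90 00 00 00 00 00.
K' ⊕ ipad = b2 a6 36 36 36 36 36; K' ⊕ opad = d8 cc 5c 5c 5c 5c 5c.
m1: inner = H(b2 a6 36 36 36 36 36 e6) = 54 f8; tag = H(d8 cc 5c 5c 5c 5c 5c 54 f8) = e4d8
m2: inner = H(b2 a6 36 36 36 36 36 63) = 54 75; tag = H(d8 cc 5c 5c 5c 5c 5c 54 75) = 61d8
m3: inner = H(b2 a6 36 36 36 36 36 f6) = 54 08; tag = H(d8 cc 5c 5c 5c 5c 5c 54 08) = f4d8 ← matches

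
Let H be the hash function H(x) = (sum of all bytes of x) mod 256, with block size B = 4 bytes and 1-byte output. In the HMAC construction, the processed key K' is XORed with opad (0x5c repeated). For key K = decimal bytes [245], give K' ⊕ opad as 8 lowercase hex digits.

a95c5c5c

Key decimal bytes [245] = f5 is 1 byte ≤ B = 4; zero-pad to 4 bytes: K' = f5 00 00 00.
XOR each byte with 0x5c: f5⊕5c=a9, 00⊕5c=5c, 00⊕5c=5c, 00⊕5c=5c.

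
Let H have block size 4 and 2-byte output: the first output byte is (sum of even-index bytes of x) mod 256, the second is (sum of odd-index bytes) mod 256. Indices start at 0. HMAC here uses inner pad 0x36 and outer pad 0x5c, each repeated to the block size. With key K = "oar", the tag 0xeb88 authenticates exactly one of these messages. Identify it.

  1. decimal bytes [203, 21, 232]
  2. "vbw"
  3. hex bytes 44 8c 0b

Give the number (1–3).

Key "oar" = 6f 61 72 is 3 bytes ≤ B = 4; zero-pad to 4 bytes: K' = 6f 61 72 00.
K' ⊕ ipad = 59 57 44 36; K' ⊕ opad = 33 3d 2e 5c.
m1: inner = H(59 57 44 36 cb 15 e8) = 50 a2; tag = H(33 3d 2e 5c 50 a2) = b13b
m2: inner = H(59 57 44 36 76 62 77) = 8a ef; tag = H(33 3d 2e 5c 8a ef) = eb88 ← matches
m3: inner = H(59 57 44 36 44 8c 0b) = ec 19; tag = H(33 3d 2e 5c ec 19) = 4db2

2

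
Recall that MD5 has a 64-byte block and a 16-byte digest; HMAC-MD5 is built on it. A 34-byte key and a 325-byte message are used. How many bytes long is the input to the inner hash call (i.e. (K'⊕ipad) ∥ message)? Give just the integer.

Key is 34 ≤ 64 bytes, zero-padded: |K'| = 64.
Inner input = (K'⊕ipad) ∥ m → 64 + 325 = 389 bytes.

389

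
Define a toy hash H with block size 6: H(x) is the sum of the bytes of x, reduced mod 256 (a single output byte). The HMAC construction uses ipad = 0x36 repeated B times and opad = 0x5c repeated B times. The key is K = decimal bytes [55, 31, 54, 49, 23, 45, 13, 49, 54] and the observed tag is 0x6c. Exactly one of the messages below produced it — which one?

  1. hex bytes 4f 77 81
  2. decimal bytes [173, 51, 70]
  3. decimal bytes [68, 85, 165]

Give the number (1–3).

Key decimal bytes [55, 31, 54, 49, 23, 45, 13, 49, 54] = 37 1f 36 31 17 2d 0d 31 36 is 9 bytes > B = 6, so hash it first: H(key) = 75, then zero-pad to 6 bytes: K' = 75 00 00 00 00 00.
K' ⊕ ipad = 43 36 36 36 36 36; K' ⊕ opad = 29 5c 5c 5c 5c 5c.
m1: inner = H(43 36 36 36 36 36 4f 77 81) = 98; tag = H(29 5c 5c 5c 5c 5c 98) = 8d
m2: inner = H(43 36 36 36 36 36 ad 33 46) = 77; tag = H(29 5c 5c 5c 5c 5c 77) = 6c ← matches
m3: inner = H(43 36 36 36 36 36 44 55 a5) = 8f; tag = H(29 5c 5c 5c 5c 5c 8f) = 84

2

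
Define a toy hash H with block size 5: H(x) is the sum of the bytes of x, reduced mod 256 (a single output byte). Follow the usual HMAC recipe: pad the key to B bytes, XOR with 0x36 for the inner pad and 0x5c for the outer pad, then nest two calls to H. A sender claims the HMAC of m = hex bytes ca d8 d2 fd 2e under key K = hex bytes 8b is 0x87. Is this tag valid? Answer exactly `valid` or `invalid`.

invalid

Key hex bytes 8b is 1 byte ≤ B = 5; zero-pad to 5 bytes: K' = 8b 00 00 00 00.
K' ⊕ ipad = bd 36 36 36 36; K' ⊕ opad = d7 5c 5c 5c 5c.
Inner hash: sum = 189+54+54+54+54+202+216+210+253+46 = 1332; mod 256 = 52 → 34.
Outer hash (recomputed tag): sum = 215+92+92+92+92+52 = 635; mod 256 = 123 → 7b.
Recomputed tag = 7b; claimed = 87 → mismatch.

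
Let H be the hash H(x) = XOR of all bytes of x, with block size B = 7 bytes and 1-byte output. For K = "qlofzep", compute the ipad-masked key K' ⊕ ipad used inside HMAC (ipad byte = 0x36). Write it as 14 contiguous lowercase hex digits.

Key "qlofzep" = 71 6c 6f 66 7a 65 70 is exactly B = 7 bytes: K' = 71 6c 6f 66 7a 65 70.
XOR each byte with 0x36: 71⊕36=47, 6c⊕36=5a, 6f⊕36=59, 66⊕36=50, 7a⊕36=4c, 65⊕36=53, 70⊕36=46.

475a59504c5346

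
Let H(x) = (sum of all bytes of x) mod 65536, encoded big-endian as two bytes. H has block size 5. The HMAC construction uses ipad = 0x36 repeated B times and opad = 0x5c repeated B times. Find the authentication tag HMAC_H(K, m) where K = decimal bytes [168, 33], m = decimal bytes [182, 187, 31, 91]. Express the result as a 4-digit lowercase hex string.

Key decimal bytes [168, 33] = a8 21 is 2 bytes ≤ B = 5; zero-pad to 5 bytes: K' = a8 21 00 00 00.
K' ⊕ ipad = 9e 17 36 36 36.  K' ⊕ opad = f4 7d 5c 5c 5c.
Inner input = (K'⊕ipad) ∥ m = 9e 17 36 36 36 ∥ b6 bb 1f 5b.
Inner hash: sum = 158+23+54+54+54+182+187+31+91 = 834 → 03 42.
Outer input = (K'⊕opad) ∥ inner = f4 7d 5c 5c 5c ∥ 03 42.
Outer hash (tag): sum = 244+125+92+92+92+3+66 = 714 → 02 ca.

02ca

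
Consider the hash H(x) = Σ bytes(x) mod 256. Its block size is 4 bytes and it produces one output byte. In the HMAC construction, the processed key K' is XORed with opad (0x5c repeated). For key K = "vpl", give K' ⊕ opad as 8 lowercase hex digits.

Key "vpl" = 76 70 6c is 3 bytes ≤ B = 4; zero-pad to 4 bytes: K' = 76 70 6c 00.
XOR each byte with 0x5c: 76⊕5c=2a, 70⊕5c=2c, 6c⊕5c=30, 00⊕5c=5c.

2a2c305c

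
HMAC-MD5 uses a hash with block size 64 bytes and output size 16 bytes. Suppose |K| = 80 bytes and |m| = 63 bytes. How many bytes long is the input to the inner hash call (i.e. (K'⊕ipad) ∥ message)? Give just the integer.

127

Key is 80 > 64 bytes, so it is hashed to 16 bytes then zero-padded to 64: |K'| = 64.
Inner input = (K'⊕ipad) ∥ m → 64 + 63 = 127 bytes.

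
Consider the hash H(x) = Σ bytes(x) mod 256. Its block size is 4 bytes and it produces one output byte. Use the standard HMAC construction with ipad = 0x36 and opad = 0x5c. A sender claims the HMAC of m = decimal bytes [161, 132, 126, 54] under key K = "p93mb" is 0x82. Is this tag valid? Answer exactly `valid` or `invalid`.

invalid

Key "p93mb" = 70 39 33 6d 62 is 5 bytes > B = 4, so hash it first: H(key) = ab, then zero-pad to 4 bytes: K' = ab 00 00 00.
K' ⊕ ipad = 9d 36 36 36; K' ⊕ opad = f7 5c 5c 5c.
Inner hash: sum = 157+54+54+54+161+132+126+54 = 792; mod 256 = 24 → 18.
Outer hash (recomputed tag): sum = 247+92+92+92+24 = 547; mod 256 = 35 → 23.
Recomputed tag = 23; claimed = 82 → mismatch.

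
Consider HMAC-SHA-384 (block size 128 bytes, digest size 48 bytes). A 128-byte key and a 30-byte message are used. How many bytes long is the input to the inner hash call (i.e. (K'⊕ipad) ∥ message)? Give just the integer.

Key is 128 ≤ 128 bytes, zero-padded: |K'| = 128.
Inner input = (K'⊕ipad) ∥ m → 128 + 30 = 158 bytes.

158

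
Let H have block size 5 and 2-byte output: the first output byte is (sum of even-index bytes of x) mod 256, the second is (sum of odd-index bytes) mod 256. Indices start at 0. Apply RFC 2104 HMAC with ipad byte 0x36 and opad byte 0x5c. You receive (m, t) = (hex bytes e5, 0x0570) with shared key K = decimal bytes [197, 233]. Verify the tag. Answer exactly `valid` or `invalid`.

invalid

Key decimal bytes [197, 233] = c5 e9 is 2 bytes ≤ B = 5; zero-pad to 5 bytes: K' = c5 e9 00 00 00.
K' ⊕ ipad = f3 df 36 36 36; K' ⊕ opad = 99 b5 5c 5c 5c.
Inner hash: even-index sum = 351 mod 256 = 95; odd-index sum = 506 mod 256 = 250 → 5f fa.
Outer hash (recomputed tag): even-index sum = 587 mod 256 = 75; odd-index sum = 368 mod 256 = 112 → 4b 70.
Recomputed tag = 4b70; claimed = 0570 → mismatch.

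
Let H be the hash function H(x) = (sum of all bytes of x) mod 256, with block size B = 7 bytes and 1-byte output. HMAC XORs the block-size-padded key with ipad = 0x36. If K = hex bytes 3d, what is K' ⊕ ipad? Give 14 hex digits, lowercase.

Key hex bytes 3d is 1 byte ≤ B = 7; zero-pad to 7 bytes: K' = 3d 00 00 00 00 00 00.
XOR each byte with 0x36: 3d⊕36=0b, 00⊕36=36, 00⊕36=36, 00⊕36=36, 00⊕36=36, 00⊕36=36, 00⊕36=36.

0b363636363636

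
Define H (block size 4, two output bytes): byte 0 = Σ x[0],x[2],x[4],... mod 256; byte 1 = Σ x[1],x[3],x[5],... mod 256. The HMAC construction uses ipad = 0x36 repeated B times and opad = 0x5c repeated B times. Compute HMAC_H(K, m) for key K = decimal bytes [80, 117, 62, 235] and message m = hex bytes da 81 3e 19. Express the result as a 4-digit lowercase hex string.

f49a

Key decimal bytes [80, 117, 62, 235] = 50 75 3e eb is exactly B = 4 bytes: K' = 50 75 3e eb.
K' ⊕ ipad = 66 43 08 dd.  K' ⊕ opad = 0c 29 62 b7.
Inner input = (K'⊕ipad) ∥ m = 66 43 08 dd ∥ da 81 3e 19.
Inner hash: even-index sum = 390 mod 256 = 134; odd-index sum = 442 mod 256 = 186 → 86 ba.
Outer input = (K'⊕opad) ∥ inner = 0c 29 62 b7 ∥ 86 ba.
Outer hash (tag): even-index sum = 244 mod 256 = 244; odd-index sum = 410 mod 256 = 154 → f4 9a.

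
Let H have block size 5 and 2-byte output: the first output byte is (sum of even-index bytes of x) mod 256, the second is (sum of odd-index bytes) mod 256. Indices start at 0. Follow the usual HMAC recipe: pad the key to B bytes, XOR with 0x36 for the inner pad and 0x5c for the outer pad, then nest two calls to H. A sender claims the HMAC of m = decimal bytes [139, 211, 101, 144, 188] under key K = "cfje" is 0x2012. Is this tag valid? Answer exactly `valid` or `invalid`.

Key "cfje" = 63 66 6a 65 is 4 bytes ≤ B = 5; zero-pad to 5 bytes: K' = 63 66 6a 65 00.
K' ⊕ ipad = 55 50 5c 53 36; K' ⊕ opad = 3f 3a 36 39 5c.
Inner hash: even-index sum = 586 mod 256 = 74; odd-index sum = 591 mod 256 = 79 → 4a 4f.
Outer hash (recomputed tag): even-index sum = 288 mod 256 = 32; odd-index sum = 189 mod 256 = 189 → 20 bd.
Recomputed tag = 20bd; claimed = 2012 → mismatch.

invalid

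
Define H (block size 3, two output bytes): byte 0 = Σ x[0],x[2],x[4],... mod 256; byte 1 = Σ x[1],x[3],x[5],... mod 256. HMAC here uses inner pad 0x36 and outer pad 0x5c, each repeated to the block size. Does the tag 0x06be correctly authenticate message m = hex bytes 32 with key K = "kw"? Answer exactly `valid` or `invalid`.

Key "kw" = 6b 77 is 2 bytes ≤ B = 3; zero-pad to 3 bytes: K' = 6b 77 00.
K' ⊕ ipad = 5d 41 36; K' ⊕ opad = 37 2b 5c.
Inner hash: even-index sum = 147 mod 256 = 147; odd-index sum = 115 mod 256 = 115 → 93 73.
Outer hash (recomputed tag): even-index sum = 262 mod 256 = 6; odd-index sum = 190 mod 256 = 190 → 06 be.
Recomputed tag = 06be; claimed = 06be → match.

valid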